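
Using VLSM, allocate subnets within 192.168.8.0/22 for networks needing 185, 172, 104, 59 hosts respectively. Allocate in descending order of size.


185 hosts -> /24 (254 usable): 192.168.8.0/24
172 hosts -> /24 (254 usable): 192.168.9.0/24
104 hosts -> /25 (126 usable): 192.168.10.0/25
59 hosts -> /26 (62 usable): 192.168.10.128/26
Allocation: 192.168.8.0/24 (185 hosts, 254 usable); 192.168.9.0/24 (172 hosts, 254 usable); 192.168.10.0/25 (104 hosts, 126 usable); 192.168.10.128/26 (59 hosts, 62 usable)


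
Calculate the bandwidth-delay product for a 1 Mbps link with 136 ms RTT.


BDP = bandwidth * RTT
= 1 Mbps * 136 ms
= 1 * 1e6 * 136 / 1000 bits
= 136000 bits
= 17000 bytes
= 16.6016 KB
BDP = 136000 bits (17000 bytes)


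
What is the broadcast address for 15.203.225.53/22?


Network: 15.203.224.0/22
Host bits = 10
Set all host bits to 1:
Broadcast: 15.203.227.255


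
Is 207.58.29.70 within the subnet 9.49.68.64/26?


Subnet network: 9.49.68.64
Test IP AND mask: 207.58.29.64
No, 207.58.29.70 is not in 9.49.68.64/26


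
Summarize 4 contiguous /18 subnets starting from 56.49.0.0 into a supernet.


Original prefix: /18
Number of subnets: 4 = 2^2
New prefix = 18 - 2 = 16
Supernet: 56.49.0.0/16


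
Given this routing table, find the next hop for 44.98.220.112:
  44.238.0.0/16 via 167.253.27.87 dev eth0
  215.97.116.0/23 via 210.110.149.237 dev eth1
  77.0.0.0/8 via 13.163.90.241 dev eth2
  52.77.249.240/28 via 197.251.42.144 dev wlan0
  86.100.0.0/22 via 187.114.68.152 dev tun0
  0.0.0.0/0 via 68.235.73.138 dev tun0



Longest prefix match for 44.98.220.112:
  /16 44.238.0.0: no
  /23 215.97.116.0: no
  /8 77.0.0.0: no
  /28 52.77.249.240: no
  /22 86.100.0.0: no
  /0 0.0.0.0: MATCH
Selected: next-hop 68.235.73.138 via tun0 (matched /0)


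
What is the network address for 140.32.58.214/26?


IP:   10001100.00100000.00111010.11010110
Mask: 11111111.11111111.11111111.11000000
AND operation:
Net:  10001100.00100000.00111010.11000000
Network: 140.32.58.192/26


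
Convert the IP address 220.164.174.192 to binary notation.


220 = 11011100
164 = 10100100
174 = 10101110
192 = 11000000
Binary: 11011100.10100100.10101110.11000000


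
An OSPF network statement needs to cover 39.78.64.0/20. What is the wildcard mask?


Subnet mask: 255.255.240.0
Wildcard = 255.255.255.255 - subnet mask
255 - 255 = 0
255 - 255 = 0
255 - 240 = 15
255 - 0 = 255
Wildcard: 0.0.15.255


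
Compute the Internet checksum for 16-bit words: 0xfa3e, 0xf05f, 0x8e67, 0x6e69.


Sum all words (with carry folding):
+ 0xfa3e = 0xfa3e
+ 0xf05f = 0xea9e
+ 0x8e67 = 0x7906
+ 0x6e69 = 0xe76f
One's complement: ~0xe76f
Checksum = 0x1890


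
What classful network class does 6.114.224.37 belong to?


First octet: 6
Binary: 00000110
0xxxxxxx -> Class A (1-126)
Class A, default mask 255.0.0.0 (/8)


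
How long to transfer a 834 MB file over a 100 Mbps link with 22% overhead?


Effective throughput = 100 * (1 - 22/100) = 78 Mbps
File size in Mb = 834 * 8 = 6672 Mb
Time = 6672 / 78
Time = 85.5385 seconds


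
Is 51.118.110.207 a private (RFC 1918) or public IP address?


RFC 1918 private ranges:
  10.0.0.0/8 (10.0.0.0 - 10.255.255.255)
  172.16.0.0/12 (172.16.0.0 - 172.31.255.255)
  192.168.0.0/16 (192.168.0.0 - 192.168.255.255)
Public (not in any RFC 1918 range)


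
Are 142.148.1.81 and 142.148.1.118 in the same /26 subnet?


Mask: 255.255.255.192
142.148.1.81 AND mask = 142.148.1.64
142.148.1.118 AND mask = 142.148.1.64
Yes, same subnet (142.148.1.64)


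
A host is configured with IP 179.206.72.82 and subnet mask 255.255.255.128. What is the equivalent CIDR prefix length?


Binary: 11111111.11111111.11111111.10000000
Count leading 1s
Prefix: /25


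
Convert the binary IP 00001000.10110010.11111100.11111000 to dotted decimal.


00001000 = 8
10110010 = 178
11111100 = 252
11111000 = 248
IP: 8.178.252.248


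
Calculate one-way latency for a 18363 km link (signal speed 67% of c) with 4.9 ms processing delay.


Speed = 0.67 * 3e5 km/s = 201000 km/s
Propagation delay = 18363 / 201000 = 0.0914 s = 91.3582 ms
Processing delay = 4.9 ms
Total one-way latency = 96.2582 ms


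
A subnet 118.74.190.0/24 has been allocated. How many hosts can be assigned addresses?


Host bits = 32 - 24 = 8
Total addresses = 2^8 = 256
Usable = total - 2 (network and broadcast)
Usable hosts: 254


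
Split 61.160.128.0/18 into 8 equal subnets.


New prefix = 18 + 3 = 21
Each subnet has 2048 addresses
  61.160.128.0/21
  61.160.136.0/21
  61.160.144.0/21
  61.160.152.0/21
  61.160.160.0/21
  61.160.168.0/21
  61.160.176.0/21
  61.160.184.0/21
Subnets: 61.160.128.0/21, 61.160.136.0/21, 61.160.144.0/21, 61.160.152.0/21, 61.160.160.0/21, 61.160.168.0/21, 61.160.176.0/21, 61.160.184.0/21


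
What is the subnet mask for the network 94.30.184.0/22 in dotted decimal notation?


/22 means 22 network bits, 10 host bits
Binary: 11111111111111111111110000000000
Mask: 255.255.252.0


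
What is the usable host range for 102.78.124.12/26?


Network: 102.78.124.0
Broadcast: 102.78.124.63
First usable = network + 1
Last usable = broadcast - 1
Range: 102.78.124.1 to 102.78.124.62


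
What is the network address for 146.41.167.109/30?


IP:   10010010.00101001.10100111.01101101
Mask: 11111111.11111111.11111111.11111100
AND operation:
Net:  10010010.00101001.10100111.01101100
Network: 146.41.167.108/30


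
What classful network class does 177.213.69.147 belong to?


First octet: 177
Binary: 10110001
10xxxxxx -> Class B (128-191)
Class B, default mask 255.255.0.0 (/16)


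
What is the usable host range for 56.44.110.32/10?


Network: 56.0.0.0
Broadcast: 56.63.255.255
First usable = network + 1
Last usable = broadcast - 1
Range: 56.0.0.1 to 56.63.255.254


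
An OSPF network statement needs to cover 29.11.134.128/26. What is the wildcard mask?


Subnet mask: 255.255.255.192
Wildcard = 255.255.255.255 - subnet mask
255 - 255 = 0
255 - 255 = 0
255 - 255 = 0
255 - 192 = 63
Wildcard: 0.0.0.63


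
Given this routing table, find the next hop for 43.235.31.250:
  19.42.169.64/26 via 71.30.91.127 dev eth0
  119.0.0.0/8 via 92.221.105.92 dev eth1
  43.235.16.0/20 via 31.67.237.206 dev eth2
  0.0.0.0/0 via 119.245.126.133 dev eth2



Longest prefix match for 43.235.31.250:
  /26 19.42.169.64: no
  /8 119.0.0.0: no
  /20 43.235.16.0: MATCH
  /0 0.0.0.0: MATCH
Selected: next-hop 31.67.237.206 via eth2 (matched /20)


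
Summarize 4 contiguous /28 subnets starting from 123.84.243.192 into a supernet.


Original prefix: /28
Number of subnets: 4 = 2^2
New prefix = 28 - 2 = 26
Supernet: 123.84.243.192/26


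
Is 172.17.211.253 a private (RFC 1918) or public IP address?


RFC 1918 private ranges:
  10.0.0.0/8 (10.0.0.0 - 10.255.255.255)
  172.16.0.0/12 (172.16.0.0 - 172.31.255.255)
  192.168.0.0/16 (192.168.0.0 - 192.168.255.255)
Private (in 172.16.0.0/12)


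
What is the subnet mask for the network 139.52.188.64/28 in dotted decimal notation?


/28 means 28 network bits, 4 host bits
Binary: 11111111111111111111111111110000
Mask: 255.255.255.240


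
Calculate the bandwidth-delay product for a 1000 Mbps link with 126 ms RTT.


BDP = bandwidth * RTT
= 1000 Mbps * 126 ms
= 1000 * 1e6 * 126 / 1000 bits
= 126000000 bits
= 15750000 bytes
= 15380.8594 KB
BDP = 126000000 bits (15750000 bytes)


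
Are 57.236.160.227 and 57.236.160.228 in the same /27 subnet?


Mask: 255.255.255.224
57.236.160.227 AND mask = 57.236.160.224
57.236.160.228 AND mask = 57.236.160.224
Yes, same subnet (57.236.160.224)


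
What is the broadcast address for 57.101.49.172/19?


Network: 57.101.32.0/19
Host bits = 13
Set all host bits to 1:
Broadcast: 57.101.63.255


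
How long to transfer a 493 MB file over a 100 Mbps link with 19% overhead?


Effective throughput = 100 * (1 - 19/100) = 81 Mbps
File size in Mb = 493 * 8 = 3944 Mb
Time = 3944 / 81
Time = 48.6914 seconds


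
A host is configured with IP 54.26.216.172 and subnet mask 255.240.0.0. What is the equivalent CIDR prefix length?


Binary: 11111111.11110000.00000000.00000000
Count leading 1s
Prefix: /12


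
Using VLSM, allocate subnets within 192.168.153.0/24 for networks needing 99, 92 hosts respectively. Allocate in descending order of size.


99 hosts -> /25 (126 usable): 192.168.153.0/25
92 hosts -> /25 (126 usable): 192.168.153.128/25
Allocation: 192.168.153.0/25 (99 hosts, 126 usable); 192.168.153.128/25 (92 hosts, 126 usable)


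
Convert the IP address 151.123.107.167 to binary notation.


151 = 10010111
123 = 01111011
107 = 01101011
167 = 10100111
Binary: 10010111.01111011.01101011.10100111


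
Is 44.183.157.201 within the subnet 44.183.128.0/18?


Subnet network: 44.183.128.0
Test IP AND mask: 44.183.128.0
Yes, 44.183.157.201 is in 44.183.128.0/18


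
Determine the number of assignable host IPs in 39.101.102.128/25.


Host bits = 32 - 25 = 7
Total addresses = 2^7 = 128
Usable = total - 2 (network and broadcast)
Usable hosts: 126


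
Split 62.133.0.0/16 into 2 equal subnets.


New prefix = 16 + 1 = 17
Each subnet has 32768 addresses
  62.133.0.0/17
  62.133.128.0/17
Subnets: 62.133.0.0/17, 62.133.128.0/17


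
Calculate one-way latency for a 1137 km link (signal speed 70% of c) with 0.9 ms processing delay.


Speed = 0.7 * 3e5 km/s = 210000 km/s
Propagation delay = 1137 / 210000 = 0.0054 s = 5.4143 ms
Processing delay = 0.9 ms
Total one-way latency = 6.3143 ms


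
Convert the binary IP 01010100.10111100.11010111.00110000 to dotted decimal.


01010100 = 84
10111100 = 188
11010111 = 215
00110000 = 48
IP: 84.188.215.48


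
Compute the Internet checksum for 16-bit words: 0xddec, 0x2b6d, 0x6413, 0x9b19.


Sum all words (with carry folding):
+ 0xddec = 0xddec
+ 0x2b6d = 0x095a
+ 0x6413 = 0x6d6d
+ 0x9b19 = 0x0887
One's complement: ~0x0887
Checksum = 0xf778


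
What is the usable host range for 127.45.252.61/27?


Network: 127.45.252.32
Broadcast: 127.45.252.63
First usable = network + 1
Last usable = broadcast - 1
Range: 127.45.252.33 to 127.45.252.62


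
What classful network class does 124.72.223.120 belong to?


First octet: 124
Binary: 01111100
0xxxxxxx -> Class A (1-126)
Class A, default mask 255.0.0.0 (/8)


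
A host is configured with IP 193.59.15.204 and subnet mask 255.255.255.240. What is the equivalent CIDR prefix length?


Binary: 11111111.11111111.11111111.11110000
Count leading 1s
Prefix: /28


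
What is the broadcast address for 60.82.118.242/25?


Network: 60.82.118.128/25
Host bits = 7
Set all host bits to 1:
Broadcast: 60.82.118.255


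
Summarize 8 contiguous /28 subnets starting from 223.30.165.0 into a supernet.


Original prefix: /28
Number of subnets: 8 = 2^3
New prefix = 28 - 3 = 25
Supernet: 223.30.165.0/25


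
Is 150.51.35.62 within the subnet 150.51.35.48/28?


Subnet network: 150.51.35.48
Test IP AND mask: 150.51.35.48
Yes, 150.51.35.62 is in 150.51.35.48/28


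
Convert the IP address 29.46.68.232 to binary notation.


29 = 00011101
46 = 00101110
68 = 01000100
232 = 11101000
Binary: 00011101.00101110.01000100.11101000


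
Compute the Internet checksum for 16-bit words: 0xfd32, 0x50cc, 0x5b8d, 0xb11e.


Sum all words (with carry folding):
+ 0xfd32 = 0xfd32
+ 0x50cc = 0x4dff
+ 0x5b8d = 0xa98c
+ 0xb11e = 0x5aab
One's complement: ~0x5aab
Checksum = 0xa554


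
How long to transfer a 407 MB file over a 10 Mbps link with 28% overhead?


Effective throughput = 10 * (1 - 28/100) = 7.2 Mbps
File size in Mb = 407 * 8 = 3256 Mb
Time = 3256 / 7.2
Time = 452.2222 seconds


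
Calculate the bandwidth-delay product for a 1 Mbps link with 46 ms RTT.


BDP = bandwidth * RTT
= 1 Mbps * 46 ms
= 1 * 1e6 * 46 / 1000 bits
= 46000 bits
= 5750 bytes
= 5.6152 KB
BDP = 46000 bits (5750 bytes)


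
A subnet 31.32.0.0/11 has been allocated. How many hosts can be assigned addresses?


Host bits = 32 - 11 = 21
Total addresses = 2^21 = 2097152
Usable = total - 2 (network and broadcast)
Usable hosts: 2097150


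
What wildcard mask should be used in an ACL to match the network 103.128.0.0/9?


Subnet mask: 255.128.0.0
Wildcard = 255.255.255.255 - subnet mask
255 - 255 = 0
255 - 128 = 127
255 - 0 = 255
255 - 0 = 255
Wildcard: 0.127.255.255


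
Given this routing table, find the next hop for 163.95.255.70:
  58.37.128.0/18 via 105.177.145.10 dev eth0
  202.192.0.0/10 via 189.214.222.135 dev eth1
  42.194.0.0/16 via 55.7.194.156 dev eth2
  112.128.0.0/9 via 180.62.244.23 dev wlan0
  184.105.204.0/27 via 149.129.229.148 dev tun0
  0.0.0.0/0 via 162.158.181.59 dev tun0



Longest prefix match for 163.95.255.70:
  /18 58.37.128.0: no
  /10 202.192.0.0: no
  /16 42.194.0.0: no
  /9 112.128.0.0: no
  /27 184.105.204.0: no
  /0 0.0.0.0: MATCH
Selected: next-hop 162.158.181.59 via tun0 (matched /0)


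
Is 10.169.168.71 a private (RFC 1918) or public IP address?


RFC 1918 private ranges:
  10.0.0.0/8 (10.0.0.0 - 10.255.255.255)
  172.16.0.0/12 (172.16.0.0 - 172.31.255.255)
  192.168.0.0/16 (192.168.0.0 - 192.168.255.255)
Private (in 10.0.0.0/8)


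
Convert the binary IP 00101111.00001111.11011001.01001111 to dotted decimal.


00101111 = 47
00001111 = 15
11011001 = 217
01001111 = 79
IP: 47.15.217.79


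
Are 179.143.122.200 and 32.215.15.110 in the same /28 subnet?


Mask: 255.255.255.240
179.143.122.200 AND mask = 179.143.122.192
32.215.15.110 AND mask = 32.215.15.96
No, different subnets (179.143.122.192 vs 32.215.15.96)


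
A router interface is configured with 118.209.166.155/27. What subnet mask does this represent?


/27 means 27 network bits, 5 host bits
Binary: 11111111111111111111111111100000
Mask: 255.255.255.224


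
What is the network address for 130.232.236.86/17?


IP:   10000010.11101000.11101100.01010110
Mask: 11111111.11111111.10000000.00000000
AND operation:
Net:  10000010.11101000.10000000.00000000
Network: 130.232.128.0/17


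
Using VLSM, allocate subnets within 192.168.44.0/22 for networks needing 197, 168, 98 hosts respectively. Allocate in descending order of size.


197 hosts -> /24 (254 usable): 192.168.44.0/24
168 hosts -> /24 (254 usable): 192.168.45.0/24
98 hosts -> /25 (126 usable): 192.168.46.0/25
Allocation: 192.168.44.0/24 (197 hosts, 254 usable); 192.168.45.0/24 (168 hosts, 254 usable); 192.168.46.0/25 (98 hosts, 126 usable)


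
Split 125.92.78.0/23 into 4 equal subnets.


New prefix = 23 + 2 = 25
Each subnet has 128 addresses
  125.92.78.0/25
  125.92.78.128/25
  125.92.79.0/25
  125.92.79.128/25
Subnets: 125.92.78.0/25, 125.92.78.128/25, 125.92.79.0/25, 125.92.79.128/25


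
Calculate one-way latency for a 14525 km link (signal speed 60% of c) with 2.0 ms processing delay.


Speed = 0.6 * 3e5 km/s = 180000 km/s
Propagation delay = 14525 / 180000 = 0.0807 s = 80.6944 ms
Processing delay = 2.0 ms
Total one-way latency = 82.6944 ms


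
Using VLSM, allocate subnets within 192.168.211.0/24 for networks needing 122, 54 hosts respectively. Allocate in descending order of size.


122 hosts -> /25 (126 usable): 192.168.211.0/25
54 hosts -> /26 (62 usable): 192.168.211.128/26
Allocation: 192.168.211.0/25 (122 hosts, 126 usable); 192.168.211.128/26 (54 hosts, 62 usable)


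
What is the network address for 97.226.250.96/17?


IP:   01100001.11100010.11111010.01100000
Mask: 11111111.11111111.10000000.00000000
AND operation:
Net:  01100001.11100010.10000000.00000000
Network: 97.226.128.0/17


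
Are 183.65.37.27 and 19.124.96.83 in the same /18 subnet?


Mask: 255.255.192.0
183.65.37.27 AND mask = 183.65.0.0
19.124.96.83 AND mask = 19.124.64.0
No, different subnets (183.65.0.0 vs 19.124.64.0)


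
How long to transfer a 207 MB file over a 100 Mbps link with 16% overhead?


Effective throughput = 100 * (1 - 16/100) = 84 Mbps
File size in Mb = 207 * 8 = 1656 Mb
Time = 1656 / 84
Time = 19.7143 seconds


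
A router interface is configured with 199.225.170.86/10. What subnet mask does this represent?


/10 means 10 network bits, 22 host bits
Binary: 11111111110000000000000000000000
Mask: 255.192.0.0


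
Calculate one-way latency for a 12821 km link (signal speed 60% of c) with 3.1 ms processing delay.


Speed = 0.6 * 3e5 km/s = 180000 km/s
Propagation delay = 12821 / 180000 = 0.0712 s = 71.2278 ms
Processing delay = 3.1 ms
Total one-way latency = 74.3278 ms


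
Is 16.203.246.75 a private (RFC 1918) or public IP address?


RFC 1918 private ranges:
  10.0.0.0/8 (10.0.0.0 - 10.255.255.255)
  172.16.0.0/12 (172.16.0.0 - 172.31.255.255)
  192.168.0.0/16 (192.168.0.0 - 192.168.255.255)
Public (not in any RFC 1918 range)


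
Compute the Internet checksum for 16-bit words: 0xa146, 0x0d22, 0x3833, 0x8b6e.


Sum all words (with carry folding):
+ 0xa146 = 0xa146
+ 0x0d22 = 0xae68
+ 0x3833 = 0xe69b
+ 0x8b6e = 0x720a
One's complement: ~0x720a
Checksum = 0x8df5


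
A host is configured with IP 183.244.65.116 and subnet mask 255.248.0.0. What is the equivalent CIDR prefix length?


Binary: 11111111.11111000.00000000.00000000
Count leading 1s
Prefix: /13


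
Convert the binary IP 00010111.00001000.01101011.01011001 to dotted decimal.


00010111 = 23
00001000 = 8
01101011 = 107
01011001 = 89
IP: 23.8.107.89


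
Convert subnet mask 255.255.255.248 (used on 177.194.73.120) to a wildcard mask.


Subnet mask: 255.255.255.248
Wildcard = 255.255.255.255 - subnet mask
255 - 255 = 0
255 - 255 = 0
255 - 255 = 0
255 - 248 = 7
Wildcard: 0.0.0.7


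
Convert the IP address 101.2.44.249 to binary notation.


101 = 01100101
2 = 00000010
44 = 00101100
249 = 11111001
Binary: 01100101.00000010.00101100.11111001


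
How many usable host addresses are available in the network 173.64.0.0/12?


Host bits = 32 - 12 = 20
Total addresses = 2^20 = 1048576
Usable = total - 2 (network and broadcast)
Usable hosts: 1048574


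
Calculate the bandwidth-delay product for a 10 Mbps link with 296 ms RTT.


BDP = bandwidth * RTT
= 10 Mbps * 296 ms
= 10 * 1e6 * 296 / 1000 bits
= 2960000 bits
= 370000 bytes
= 361.3281 KB
BDP = 2960000 bits (370000 bytes)


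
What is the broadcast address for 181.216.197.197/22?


Network: 181.216.196.0/22
Host bits = 10
Set all host bits to 1:
Broadcast: 181.216.199.255


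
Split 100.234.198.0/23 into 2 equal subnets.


New prefix = 23 + 1 = 24
Each subnet has 256 addresses
  100.234.198.0/24
  100.234.199.0/24
Subnets: 100.234.198.0/24, 100.234.199.0/24


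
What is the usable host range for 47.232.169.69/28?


Network: 47.232.169.64
Broadcast: 47.232.169.79
First usable = network + 1
Last usable = broadcast - 1
Range: 47.232.169.65 to 47.232.169.78


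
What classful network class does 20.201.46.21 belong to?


First octet: 20
Binary: 00010100
0xxxxxxx -> Class A (1-126)
Class A, default mask 255.0.0.0 (/8)


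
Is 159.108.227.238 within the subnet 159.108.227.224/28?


Subnet network: 159.108.227.224
Test IP AND mask: 159.108.227.224
Yes, 159.108.227.238 is in 159.108.227.224/28


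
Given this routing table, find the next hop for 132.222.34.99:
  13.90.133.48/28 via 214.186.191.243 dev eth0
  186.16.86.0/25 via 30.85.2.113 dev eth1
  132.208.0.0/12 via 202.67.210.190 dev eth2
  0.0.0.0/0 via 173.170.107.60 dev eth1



Longest prefix match for 132.222.34.99:
  /28 13.90.133.48: no
  /25 186.16.86.0: no
  /12 132.208.0.0: MATCH
  /0 0.0.0.0: MATCH
Selected: next-hop 202.67.210.190 via eth2 (matched /12)


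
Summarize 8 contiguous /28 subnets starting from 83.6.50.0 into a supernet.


Original prefix: /28
Number of subnets: 8 = 2^3
New prefix = 28 - 3 = 25
Supernet: 83.6.50.0/25


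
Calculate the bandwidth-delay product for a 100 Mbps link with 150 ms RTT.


BDP = bandwidth * RTT
= 100 Mbps * 150 ms
= 100 * 1e6 * 150 / 1000 bits
= 15000000 bits
= 1875000 bytes
= 1831.0547 KB
BDP = 15000000 bits (1875000 bytes)


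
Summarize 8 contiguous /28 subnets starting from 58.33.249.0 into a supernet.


Original prefix: /28
Number of subnets: 8 = 2^3
New prefix = 28 - 3 = 25
Supernet: 58.33.249.0/25


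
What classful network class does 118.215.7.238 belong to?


First octet: 118
Binary: 01110110
0xxxxxxx -> Class A (1-126)
Class A, default mask 255.0.0.0 (/8)


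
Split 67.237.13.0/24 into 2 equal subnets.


New prefix = 24 + 1 = 25
Each subnet has 128 addresses
  67.237.13.0/25
  67.237.13.128/25
Subnets: 67.237.13.0/25, 67.237.13.128/25


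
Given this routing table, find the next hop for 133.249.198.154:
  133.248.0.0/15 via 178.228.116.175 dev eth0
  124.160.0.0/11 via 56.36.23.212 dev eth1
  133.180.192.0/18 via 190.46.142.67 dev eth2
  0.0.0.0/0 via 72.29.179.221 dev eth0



Longest prefix match for 133.249.198.154:
  /15 133.248.0.0: MATCH
  /11 124.160.0.0: no
  /18 133.180.192.0: no
  /0 0.0.0.0: MATCH
Selected: next-hop 178.228.116.175 via eth0 (matched /15)


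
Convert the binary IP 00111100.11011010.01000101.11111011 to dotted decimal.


00111100 = 60
11011010 = 218
01000101 = 69
11111011 = 251
IP: 60.218.69.251


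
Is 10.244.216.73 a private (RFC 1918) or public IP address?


RFC 1918 private ranges:
  10.0.0.0/8 (10.0.0.0 - 10.255.255.255)
  172.16.0.0/12 (172.16.0.0 - 172.31.255.255)
  192.168.0.0/16 (192.168.0.0 - 192.168.255.255)
Private (in 10.0.0.0/8)


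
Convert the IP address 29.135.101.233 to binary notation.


29 = 00011101
135 = 10000111
101 = 01100101
233 = 11101001
Binary: 00011101.10000111.01100101.11101001


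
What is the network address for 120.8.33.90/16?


IP:   01111000.00001000.00100001.01011010
Mask: 11111111.11111111.00000000.00000000
AND operation:
Net:  01111000.00001000.00000000.00000000
Network: 120.8.0.0/16


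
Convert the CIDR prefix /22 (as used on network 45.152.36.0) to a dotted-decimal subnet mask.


/22 means 22 network bits, 10 host bits
Binary: 11111111111111111111110000000000
Mask: 255.255.252.0


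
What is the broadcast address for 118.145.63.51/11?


Network: 118.128.0.0/11
Host bits = 21
Set all host bits to 1:
Broadcast: 118.159.255.255


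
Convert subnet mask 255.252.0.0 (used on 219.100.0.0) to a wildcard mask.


Subnet mask: 255.252.0.0
Wildcard = 255.255.255.255 - subnet mask
255 - 255 = 0
255 - 252 = 3
255 - 0 = 255
255 - 0 = 255
Wildcard: 0.3.255.255


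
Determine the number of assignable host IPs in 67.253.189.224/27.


Host bits = 32 - 27 = 5
Total addresses = 2^5 = 32
Usable = total - 2 (network and broadcast)
Usable hosts: 30


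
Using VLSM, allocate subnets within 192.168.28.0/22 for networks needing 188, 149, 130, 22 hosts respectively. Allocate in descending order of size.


188 hosts -> /24 (254 usable): 192.168.28.0/24
149 hosts -> /24 (254 usable): 192.168.29.0/24
130 hosts -> /24 (254 usable): 192.168.30.0/24
22 hosts -> /27 (30 usable): 192.168.31.0/27
Allocation: 192.168.28.0/24 (188 hosts, 254 usable); 192.168.29.0/24 (149 hosts, 254 usable); 192.168.30.0/24 (130 hosts, 254 usable); 192.168.31.0/27 (22 hosts, 30 usable)


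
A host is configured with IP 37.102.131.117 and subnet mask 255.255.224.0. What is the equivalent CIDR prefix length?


Binary: 11111111.11111111.11100000.00000000
Count leading 1s
Prefix: /19


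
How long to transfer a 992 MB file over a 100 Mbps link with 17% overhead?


Effective throughput = 100 * (1 - 17/100) = 83 Mbps
File size in Mb = 992 * 8 = 7936 Mb
Time = 7936 / 83
Time = 95.6145 seconds


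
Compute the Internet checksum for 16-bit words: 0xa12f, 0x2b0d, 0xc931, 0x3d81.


Sum all words (with carry folding):
+ 0xa12f = 0xa12f
+ 0x2b0d = 0xcc3c
+ 0xc931 = 0x956e
+ 0x3d81 = 0xd2ef
One's complement: ~0xd2ef
Checksum = 0x2d10


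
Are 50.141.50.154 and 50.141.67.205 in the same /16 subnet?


Mask: 255.255.0.0
50.141.50.154 AND mask = 50.141.0.0
50.141.67.205 AND mask = 50.141.0.0
Yes, same subnet (50.141.0.0)


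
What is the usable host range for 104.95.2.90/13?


Network: 104.88.0.0
Broadcast: 104.95.255.255
First usable = network + 1
Last usable = broadcast - 1
Range: 104.88.0.1 to 104.95.255.254


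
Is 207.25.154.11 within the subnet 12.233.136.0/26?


Subnet network: 12.233.136.0
Test IP AND mask: 207.25.154.0
No, 207.25.154.11 is not in 12.233.136.0/26


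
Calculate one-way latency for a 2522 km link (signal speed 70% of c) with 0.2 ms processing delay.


Speed = 0.7 * 3e5 km/s = 210000 km/s
Propagation delay = 2522 / 210000 = 0.012 s = 12.0095 ms
Processing delay = 0.2 ms
Total one-way latency = 12.2095 ms


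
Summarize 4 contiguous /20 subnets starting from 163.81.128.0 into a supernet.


Original prefix: /20
Number of subnets: 4 = 2^2
New prefix = 20 - 2 = 18
Supernet: 163.81.128.0/18


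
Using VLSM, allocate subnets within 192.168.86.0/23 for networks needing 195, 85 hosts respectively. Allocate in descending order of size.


195 hosts -> /24 (254 usable): 192.168.86.0/24
85 hosts -> /25 (126 usable): 192.168.87.0/25
Allocation: 192.168.86.0/24 (195 hosts, 254 usable); 192.168.87.0/25 (85 hosts, 126 usable)


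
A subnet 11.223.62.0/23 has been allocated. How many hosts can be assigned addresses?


Host bits = 32 - 23 = 9
Total addresses = 2^9 = 512
Usable = total - 2 (network and broadcast)
Usable hosts: 510


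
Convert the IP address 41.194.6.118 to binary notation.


41 = 00101001
194 = 11000010
6 = 00000110
118 = 01110110
Binary: 00101001.11000010.00000110.01110110


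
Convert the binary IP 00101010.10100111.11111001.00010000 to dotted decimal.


00101010 = 42
10100111 = 167
11111001 = 249
00010000 = 16
IP: 42.167.249.16


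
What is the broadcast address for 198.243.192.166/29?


Network: 198.243.192.160/29
Host bits = 3
Set all host bits to 1:
Broadcast: 198.243.192.167


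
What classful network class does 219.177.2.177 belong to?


First octet: 219
Binary: 11011011
110xxxxx -> Class C (192-223)
Class C, default mask 255.255.255.0 (/24)


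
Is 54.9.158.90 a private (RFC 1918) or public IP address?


RFC 1918 private ranges:
  10.0.0.0/8 (10.0.0.0 - 10.255.255.255)
  172.16.0.0/12 (172.16.0.0 - 172.31.255.255)
  192.168.0.0/16 (192.168.0.0 - 192.168.255.255)
Public (not in any RFC 1918 range)


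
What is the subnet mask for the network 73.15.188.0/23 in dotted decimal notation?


/23 means 23 network bits, 9 host bits
Binary: 11111111111111111111111000000000
Mask: 255.255.254.0


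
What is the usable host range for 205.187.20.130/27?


Network: 205.187.20.128
Broadcast: 205.187.20.159
First usable = network + 1
Last usable = broadcast - 1
Range: 205.187.20.129 to 205.187.20.158


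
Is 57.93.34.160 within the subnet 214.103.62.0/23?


Subnet network: 214.103.62.0
Test IP AND mask: 57.93.34.0
No, 57.93.34.160 is not in 214.103.62.0/23


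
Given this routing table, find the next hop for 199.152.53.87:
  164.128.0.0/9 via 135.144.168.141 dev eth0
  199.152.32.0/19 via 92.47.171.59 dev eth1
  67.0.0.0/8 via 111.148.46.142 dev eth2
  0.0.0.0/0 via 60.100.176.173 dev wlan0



Longest prefix match for 199.152.53.87:
  /9 164.128.0.0: no
  /19 199.152.32.0: MATCH
  /8 67.0.0.0: no
  /0 0.0.0.0: MATCH
Selected: next-hop 92.47.171.59 via eth1 (matched /19)


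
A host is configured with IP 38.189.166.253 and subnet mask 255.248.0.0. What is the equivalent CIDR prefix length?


Binary: 11111111.11111000.00000000.00000000
Count leading 1s
Prefix: /13


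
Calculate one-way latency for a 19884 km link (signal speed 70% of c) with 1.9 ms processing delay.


Speed = 0.7 * 3e5 km/s = 210000 km/s
Propagation delay = 19884 / 210000 = 0.0947 s = 94.6857 ms
Processing delay = 1.9 ms
Total one-way latency = 96.5857 ms


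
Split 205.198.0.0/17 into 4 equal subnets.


New prefix = 17 + 2 = 19
Each subnet has 8192 addresses
  205.198.0.0/19
  205.198.32.0/19
  205.198.64.0/19
  205.198.96.0/19
Subnets: 205.198.0.0/19, 205.198.32.0/19, 205.198.64.0/19, 205.198.96.0/19


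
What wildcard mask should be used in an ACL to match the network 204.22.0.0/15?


Subnet mask: 255.254.0.0
Wildcard = 255.255.255.255 - subnet mask
255 - 255 = 0
255 - 254 = 1
255 - 0 = 255
255 - 0 = 255
Wildcard: 0.1.255.255


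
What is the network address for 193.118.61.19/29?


IP:   11000001.01110110.00111101.00010011
Mask: 11111111.11111111.11111111.11111000
AND operation:
Net:  11000001.01110110.00111101.00010000
Network: 193.118.61.16/29


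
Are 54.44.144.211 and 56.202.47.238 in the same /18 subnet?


Mask: 255.255.192.0
54.44.144.211 AND mask = 54.44.128.0
56.202.47.238 AND mask = 56.202.0.0
No, different subnets (54.44.128.0 vs 56.202.0.0)


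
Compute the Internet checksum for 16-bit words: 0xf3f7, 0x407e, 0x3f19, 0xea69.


Sum all words (with carry folding):
+ 0xf3f7 = 0xf3f7
+ 0x407e = 0x3476
+ 0x3f19 = 0x738f
+ 0xea69 = 0x5df9
One's complement: ~0x5df9
Checksum = 0xa206


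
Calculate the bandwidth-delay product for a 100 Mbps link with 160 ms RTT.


BDP = bandwidth * RTT
= 100 Mbps * 160 ms
= 100 * 1e6 * 160 / 1000 bits
= 16000000 bits
= 2000000 bytes
= 1953.125 KB
BDP = 16000000 bits (2000000 bytes)


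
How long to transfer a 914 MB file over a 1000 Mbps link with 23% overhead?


Effective throughput = 1000 * (1 - 23/100) = 770 Mbps
File size in Mb = 914 * 8 = 7312 Mb
Time = 7312 / 770
Time = 9.4961 seconds


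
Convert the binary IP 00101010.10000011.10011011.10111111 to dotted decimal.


00101010 = 42
10000011 = 131
10011011 = 155
10111111 = 191
IP: 42.131.155.191


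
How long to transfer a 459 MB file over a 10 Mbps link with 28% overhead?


Effective throughput = 10 * (1 - 28/100) = 7.2 Mbps
File size in Mb = 459 * 8 = 3672 Mb
Time = 3672 / 7.2
Time = 510.0 seconds


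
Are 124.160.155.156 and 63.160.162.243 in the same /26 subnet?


Mask: 255.255.255.192
124.160.155.156 AND mask = 124.160.155.128
63.160.162.243 AND mask = 63.160.162.192
No, different subnets (124.160.155.128 vs 63.160.162.192)


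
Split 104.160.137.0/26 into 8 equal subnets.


New prefix = 26 + 3 = 29
Each subnet has 8 addresses
  104.160.137.0/29
  104.160.137.8/29
  104.160.137.16/29
  104.160.137.24/29
  104.160.137.32/29
  104.160.137.40/29
  104.160.137.48/29
  104.160.137.56/29
Subnets: 104.160.137.0/29, 104.160.137.8/29, 104.160.137.16/29, 104.160.137.24/29, 104.160.137.32/29, 104.160.137.40/29, 104.160.137.48/29, 104.160.137.56/29


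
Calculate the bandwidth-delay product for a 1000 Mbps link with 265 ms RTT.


BDP = bandwidth * RTT
= 1000 Mbps * 265 ms
= 1000 * 1e6 * 265 / 1000 bits
= 265000000 bits
= 33125000 bytes
= 32348.6328 KB
BDP = 265000000 bits (33125000 bytes)


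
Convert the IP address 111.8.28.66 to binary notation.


111 = 01101111
8 = 00001000
28 = 00011100
66 = 01000010
Binary: 01101111.00001000.00011100.01000010


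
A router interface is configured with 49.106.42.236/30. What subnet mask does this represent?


/30 means 30 network bits, 2 host bits
Binary: 11111111111111111111111111111100
Mask: 255.255.255.252


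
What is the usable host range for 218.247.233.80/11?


Network: 218.224.0.0
Broadcast: 218.255.255.255
First usable = network + 1
Last usable = broadcast - 1
Range: 218.224.0.1 to 218.255.255.254


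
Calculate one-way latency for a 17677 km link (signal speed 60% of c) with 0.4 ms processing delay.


Speed = 0.6 * 3e5 km/s = 180000 km/s
Propagation delay = 17677 / 180000 = 0.0982 s = 98.2056 ms
Processing delay = 0.4 ms
Total one-way latency = 98.6056 ms


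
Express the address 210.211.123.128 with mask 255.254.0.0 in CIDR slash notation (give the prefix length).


Binary: 11111111.11111110.00000000.00000000
Count leading 1s
Prefix: /15


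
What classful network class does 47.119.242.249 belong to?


First octet: 47
Binary: 00101111
0xxxxxxx -> Class A (1-126)
Class A, default mask 255.0.0.0 (/8)


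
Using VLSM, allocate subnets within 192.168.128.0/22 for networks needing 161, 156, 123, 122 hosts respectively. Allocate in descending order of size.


161 hosts -> /24 (254 usable): 192.168.128.0/24
156 hosts -> /24 (254 usable): 192.168.129.0/24
123 hosts -> /25 (126 usable): 192.168.130.0/25
122 hosts -> /25 (126 usable): 192.168.130.128/25
Allocation: 192.168.128.0/24 (161 hosts, 254 usable); 192.168.129.0/24 (156 hosts, 254 usable); 192.168.130.0/25 (123 hosts, 126 usable); 192.168.130.128/25 (122 hosts, 126 usable)


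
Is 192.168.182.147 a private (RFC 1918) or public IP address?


RFC 1918 private ranges:
  10.0.0.0/8 (10.0.0.0 - 10.255.255.255)
  172.16.0.0/12 (172.16.0.0 - 172.31.255.255)
  192.168.0.0/16 (192.168.0.0 - 192.168.255.255)
Private (in 192.168.0.0/16)


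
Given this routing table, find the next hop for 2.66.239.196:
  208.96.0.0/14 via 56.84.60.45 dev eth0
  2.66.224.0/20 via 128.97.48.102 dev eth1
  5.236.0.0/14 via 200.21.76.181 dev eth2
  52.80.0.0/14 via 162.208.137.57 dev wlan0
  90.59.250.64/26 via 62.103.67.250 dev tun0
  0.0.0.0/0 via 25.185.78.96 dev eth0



Longest prefix match for 2.66.239.196:
  /14 208.96.0.0: no
  /20 2.66.224.0: MATCH
  /14 5.236.0.0: no
  /14 52.80.0.0: no
  /26 90.59.250.64: no
  /0 0.0.0.0: MATCH
Selected: next-hop 128.97.48.102 via eth1 (matched /20)


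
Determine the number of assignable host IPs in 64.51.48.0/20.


Host bits = 32 - 20 = 12
Total addresses = 2^12 = 4096
Usable = total - 2 (network and broadcast)
Usable hosts: 4094


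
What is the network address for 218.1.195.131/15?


IP:   11011010.00000001.11000011.10000011
Mask: 11111111.11111110.00000000.00000000
AND operation:
Net:  11011010.00000000.00000000.00000000
Network: 218.0.0.0/15


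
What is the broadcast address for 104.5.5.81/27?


Network: 104.5.5.64/27
Host bits = 5
Set all host bits to 1:
Broadcast: 104.5.5.95


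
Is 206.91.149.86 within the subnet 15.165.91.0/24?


Subnet network: 15.165.91.0
Test IP AND mask: 206.91.149.0
No, 206.91.149.86 is not in 15.165.91.0/24


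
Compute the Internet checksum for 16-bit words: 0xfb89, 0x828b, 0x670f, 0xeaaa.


Sum all words (with carry folding):
+ 0xfb89 = 0xfb89
+ 0x828b = 0x7e15
+ 0x670f = 0xe524
+ 0xeaaa = 0xcfcf
One's complement: ~0xcfcf
Checksum = 0x3030


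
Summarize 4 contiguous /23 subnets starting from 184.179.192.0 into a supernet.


Original prefix: /23
Number of subnets: 4 = 2^2
New prefix = 23 - 2 = 21
Supernet: 184.179.192.0/21


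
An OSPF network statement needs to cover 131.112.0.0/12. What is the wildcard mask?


Subnet mask: 255.240.0.0
Wildcard = 255.255.255.255 - subnet mask
255 - 255 = 0
255 - 240 = 15
255 - 0 = 255
255 - 0 = 255
Wildcard: 0.15.255.255


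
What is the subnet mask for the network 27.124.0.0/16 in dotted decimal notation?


/16 means 16 network bits, 16 host bits
Binary: 11111111111111110000000000000000
Mask: 255.255.0.0


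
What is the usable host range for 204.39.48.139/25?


Network: 204.39.48.128
Broadcast: 204.39.48.255
First usable = network + 1
Last usable = broadcast - 1
Range: 204.39.48.129 to 204.39.48.254


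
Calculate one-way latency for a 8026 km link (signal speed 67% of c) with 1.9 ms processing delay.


Speed = 0.67 * 3e5 km/s = 201000 km/s
Propagation delay = 8026 / 201000 = 0.0399 s = 39.9303 ms
Processing delay = 1.9 ms
Total one-way latency = 41.8303 ms


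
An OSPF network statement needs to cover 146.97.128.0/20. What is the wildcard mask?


Subnet mask: 255.255.240.0
Wildcard = 255.255.255.255 - subnet mask
255 - 255 = 0
255 - 255 = 0
255 - 240 = 15
255 - 0 = 255
Wildcard: 0.0.15.255


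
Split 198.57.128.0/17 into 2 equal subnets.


New prefix = 17 + 1 = 18
Each subnet has 16384 addresses
  198.57.128.0/18
  198.57.192.0/18
Subnets: 198.57.128.0/18, 198.57.192.0/18


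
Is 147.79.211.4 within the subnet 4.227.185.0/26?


Subnet network: 4.227.185.0
Test IP AND mask: 147.79.211.0
No, 147.79.211.4 is not in 4.227.185.0/26


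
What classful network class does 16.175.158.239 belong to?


First octet: 16
Binary: 00010000
0xxxxxxx -> Class A (1-126)
Class A, default mask 255.0.0.0 (/8)


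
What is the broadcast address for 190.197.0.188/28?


Network: 190.197.0.176/28
Host bits = 4
Set all host bits to 1:
Broadcast: 190.197.0.191


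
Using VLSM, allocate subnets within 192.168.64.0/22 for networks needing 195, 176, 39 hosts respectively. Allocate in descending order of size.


195 hosts -> /24 (254 usable): 192.168.64.0/24
176 hosts -> /24 (254 usable): 192.168.65.0/24
39 hosts -> /26 (62 usable): 192.168.66.0/26
Allocation: 192.168.64.0/24 (195 hosts, 254 usable); 192.168.65.0/24 (176 hosts, 254 usable); 192.168.66.0/26 (39 hosts, 62 usable)


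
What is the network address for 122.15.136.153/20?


IP:   01111010.00001111.10001000.10011001
Mask: 11111111.11111111.11110000.00000000
AND operation:
Net:  01111010.00001111.10000000.00000000
Network: 122.15.128.0/20


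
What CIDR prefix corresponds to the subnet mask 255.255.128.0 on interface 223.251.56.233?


Binary: 11111111.11111111.10000000.00000000
Count leading 1s
Prefix: /17


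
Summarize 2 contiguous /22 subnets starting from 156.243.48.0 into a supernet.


Original prefix: /22
Number of subnets: 2 = 2^1
New prefix = 22 - 1 = 21
Supernet: 156.243.48.0/21


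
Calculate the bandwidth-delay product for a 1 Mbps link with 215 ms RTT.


BDP = bandwidth * RTT
= 1 Mbps * 215 ms
= 1 * 1e6 * 215 / 1000 bits
= 215000 bits
= 26875 bytes
= 26.2451 KB
BDP = 215000 bits (26875 bytes)


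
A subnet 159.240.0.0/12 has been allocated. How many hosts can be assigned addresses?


Host bits = 32 - 12 = 20
Total addresses = 2^20 = 1048576
Usable = total - 2 (network and broadcast)
Usable hosts: 1048574


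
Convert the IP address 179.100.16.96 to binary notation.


179 = 10110011
100 = 01100100
16 = 00010000
96 = 01100000
Binary: 10110011.01100100.00010000.01100000


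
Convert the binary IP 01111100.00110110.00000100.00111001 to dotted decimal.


01111100 = 124
00110110 = 54
00000100 = 4
00111001 = 57
IP: 124.54.4.57


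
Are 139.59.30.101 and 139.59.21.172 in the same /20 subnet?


Mask: 255.255.240.0
139.59.30.101 AND mask = 139.59.16.0
139.59.21.172 AND mask = 139.59.16.0
Yes, same subnet (139.59.16.0)


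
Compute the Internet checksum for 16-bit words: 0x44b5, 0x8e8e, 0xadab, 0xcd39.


Sum all words (with carry folding):
+ 0x44b5 = 0x44b5
+ 0x8e8e = 0xd343
+ 0xadab = 0x80ef
+ 0xcd39 = 0x4e29
One's complement: ~0x4e29
Checksum = 0xb1d6


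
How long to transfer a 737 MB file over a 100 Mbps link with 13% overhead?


Effective throughput = 100 * (1 - 13/100) = 87 Mbps
File size in Mb = 737 * 8 = 5896 Mb
Time = 5896 / 87
Time = 67.7701 seconds


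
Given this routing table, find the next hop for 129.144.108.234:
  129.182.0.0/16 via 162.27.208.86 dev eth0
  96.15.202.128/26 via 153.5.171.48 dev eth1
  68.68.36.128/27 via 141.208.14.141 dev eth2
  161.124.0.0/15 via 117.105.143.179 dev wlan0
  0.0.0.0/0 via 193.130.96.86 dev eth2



Longest prefix match for 129.144.108.234:
  /16 129.182.0.0: no
  /26 96.15.202.128: no
  /27 68.68.36.128: no
  /15 161.124.0.0: no
  /0 0.0.0.0: MATCH
Selected: next-hop 193.130.96.86 via eth2 (matched /0)


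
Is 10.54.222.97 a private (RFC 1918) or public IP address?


RFC 1918 private ranges:
  10.0.0.0/8 (10.0.0.0 - 10.255.255.255)
  172.16.0.0/12 (172.16.0.0 - 172.31.255.255)
  192.168.0.0/16 (192.168.0.0 - 192.168.255.255)
Private (in 10.0.0.0/8)


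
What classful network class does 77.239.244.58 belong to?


First octet: 77
Binary: 01001101
0xxxxxxx -> Class A (1-126)
Class A, default mask 255.0.0.0 (/8)


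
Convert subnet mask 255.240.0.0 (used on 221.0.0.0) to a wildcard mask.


Subnet mask: 255.240.0.0
Wildcard = 255.255.255.255 - subnet mask
255 - 255 = 0
255 - 240 = 15
255 - 0 = 255
255 - 0 = 255
Wildcard: 0.15.255.255
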